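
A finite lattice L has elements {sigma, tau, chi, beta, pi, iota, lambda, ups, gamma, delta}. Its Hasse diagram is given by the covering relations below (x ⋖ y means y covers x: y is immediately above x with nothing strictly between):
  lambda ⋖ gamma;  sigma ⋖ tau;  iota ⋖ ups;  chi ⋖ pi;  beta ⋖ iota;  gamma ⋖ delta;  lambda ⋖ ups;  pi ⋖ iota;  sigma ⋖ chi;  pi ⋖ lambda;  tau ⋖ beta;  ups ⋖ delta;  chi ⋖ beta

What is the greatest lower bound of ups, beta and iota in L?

Common lower bounds of {ups, beta, iota}: beta, chi, sigma, tau.
The greatest among these is beta.

beta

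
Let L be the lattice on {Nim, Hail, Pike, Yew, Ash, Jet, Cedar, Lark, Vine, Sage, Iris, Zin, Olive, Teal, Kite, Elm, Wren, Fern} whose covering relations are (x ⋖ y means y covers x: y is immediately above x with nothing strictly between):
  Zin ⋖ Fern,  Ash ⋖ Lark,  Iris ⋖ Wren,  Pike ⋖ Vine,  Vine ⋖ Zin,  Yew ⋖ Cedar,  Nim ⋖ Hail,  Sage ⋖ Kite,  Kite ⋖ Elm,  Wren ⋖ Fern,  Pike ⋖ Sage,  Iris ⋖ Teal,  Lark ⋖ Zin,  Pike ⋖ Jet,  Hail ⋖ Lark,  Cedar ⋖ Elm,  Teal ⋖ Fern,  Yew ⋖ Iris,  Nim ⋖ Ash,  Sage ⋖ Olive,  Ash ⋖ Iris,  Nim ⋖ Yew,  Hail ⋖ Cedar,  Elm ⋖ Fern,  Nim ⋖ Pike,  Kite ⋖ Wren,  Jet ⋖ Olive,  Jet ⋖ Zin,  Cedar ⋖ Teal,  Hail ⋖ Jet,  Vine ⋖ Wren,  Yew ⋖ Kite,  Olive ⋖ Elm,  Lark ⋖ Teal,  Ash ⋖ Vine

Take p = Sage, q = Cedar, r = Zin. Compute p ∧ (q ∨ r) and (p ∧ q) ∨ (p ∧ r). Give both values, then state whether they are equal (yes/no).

q ∨ r = Fern, so p ∧ (q ∨ r) = Sage ∧ Fern = Sage.
p ∧ q = Nim and p ∧ r = Pike, so (p ∧ q) ∨ (p ∧ r) = Nim ∨ Pike = Pike.
Equal: no.

Sage; Pike; no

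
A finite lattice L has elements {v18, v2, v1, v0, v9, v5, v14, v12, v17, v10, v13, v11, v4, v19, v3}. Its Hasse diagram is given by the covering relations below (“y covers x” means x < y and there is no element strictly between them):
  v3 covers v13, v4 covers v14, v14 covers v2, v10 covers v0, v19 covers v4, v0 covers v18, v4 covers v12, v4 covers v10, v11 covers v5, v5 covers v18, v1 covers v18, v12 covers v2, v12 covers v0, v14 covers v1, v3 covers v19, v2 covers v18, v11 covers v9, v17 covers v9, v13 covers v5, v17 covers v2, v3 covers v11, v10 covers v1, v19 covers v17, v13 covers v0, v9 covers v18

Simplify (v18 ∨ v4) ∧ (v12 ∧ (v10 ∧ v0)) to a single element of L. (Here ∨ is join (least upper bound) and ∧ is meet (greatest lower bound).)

v18 ∨ v4 = v4
v10 ∧ v0 = v0
v12 ∧ v0 = v0
v4 ∧ v0 = v0

v0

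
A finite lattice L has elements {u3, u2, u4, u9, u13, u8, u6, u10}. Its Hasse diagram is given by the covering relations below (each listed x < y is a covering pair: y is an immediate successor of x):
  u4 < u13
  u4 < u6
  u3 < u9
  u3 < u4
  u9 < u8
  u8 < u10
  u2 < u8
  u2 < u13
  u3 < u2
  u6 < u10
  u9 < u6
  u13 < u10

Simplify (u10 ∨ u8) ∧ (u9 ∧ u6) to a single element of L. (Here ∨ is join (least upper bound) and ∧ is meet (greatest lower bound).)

u9

u10 ∨ u8 = u10
u9 ∧ u6 = u9
u10 ∧ u9 = u9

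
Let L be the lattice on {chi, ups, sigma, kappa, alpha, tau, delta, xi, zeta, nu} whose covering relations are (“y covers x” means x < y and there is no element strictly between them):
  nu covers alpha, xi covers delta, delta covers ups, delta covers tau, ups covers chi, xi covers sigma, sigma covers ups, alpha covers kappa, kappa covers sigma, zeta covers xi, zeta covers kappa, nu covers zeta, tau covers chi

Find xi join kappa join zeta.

zeta

Common upper bounds of {xi, kappa, zeta}: nu, zeta.
The least among these is zeta.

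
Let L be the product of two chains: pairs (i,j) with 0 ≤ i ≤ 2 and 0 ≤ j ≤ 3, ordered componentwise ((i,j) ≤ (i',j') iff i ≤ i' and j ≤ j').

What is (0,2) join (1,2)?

In a product of chains, the join is componentwise max, giving (1,2).

(1,2)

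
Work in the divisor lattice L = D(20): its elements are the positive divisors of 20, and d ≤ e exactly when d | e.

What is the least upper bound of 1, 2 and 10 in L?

10

In the divisibility order, the join is the least common multiple: lcm(1, 2, 10) = 10.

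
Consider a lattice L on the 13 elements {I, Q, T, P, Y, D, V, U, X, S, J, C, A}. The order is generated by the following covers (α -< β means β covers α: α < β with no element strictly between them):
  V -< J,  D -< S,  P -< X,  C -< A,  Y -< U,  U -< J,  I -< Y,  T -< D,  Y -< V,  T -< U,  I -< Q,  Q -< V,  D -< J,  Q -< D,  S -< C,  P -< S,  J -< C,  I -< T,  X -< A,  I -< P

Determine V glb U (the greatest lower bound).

Common lower bounds of {V, U}: I, Y.
The greatest among these is Y.

Y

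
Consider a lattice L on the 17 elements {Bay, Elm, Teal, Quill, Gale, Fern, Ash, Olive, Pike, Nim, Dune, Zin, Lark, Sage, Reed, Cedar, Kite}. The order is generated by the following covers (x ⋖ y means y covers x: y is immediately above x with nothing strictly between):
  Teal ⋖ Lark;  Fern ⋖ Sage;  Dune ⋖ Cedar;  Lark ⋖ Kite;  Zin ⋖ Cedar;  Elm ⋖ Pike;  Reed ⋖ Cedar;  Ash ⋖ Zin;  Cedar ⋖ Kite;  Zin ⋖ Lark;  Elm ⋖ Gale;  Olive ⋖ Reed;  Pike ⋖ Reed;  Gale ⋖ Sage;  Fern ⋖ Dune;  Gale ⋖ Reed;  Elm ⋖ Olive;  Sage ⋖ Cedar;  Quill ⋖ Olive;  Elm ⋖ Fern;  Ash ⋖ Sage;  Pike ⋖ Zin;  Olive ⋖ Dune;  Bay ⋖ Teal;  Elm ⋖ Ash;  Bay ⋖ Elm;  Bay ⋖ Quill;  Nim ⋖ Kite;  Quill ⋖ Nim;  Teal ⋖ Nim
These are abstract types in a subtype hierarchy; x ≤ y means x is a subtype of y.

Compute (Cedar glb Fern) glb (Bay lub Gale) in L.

Cedar ∧ Fern = Fern
Bay ∨ Gale = Gale
Fern ∧ Gale = Elm

Elm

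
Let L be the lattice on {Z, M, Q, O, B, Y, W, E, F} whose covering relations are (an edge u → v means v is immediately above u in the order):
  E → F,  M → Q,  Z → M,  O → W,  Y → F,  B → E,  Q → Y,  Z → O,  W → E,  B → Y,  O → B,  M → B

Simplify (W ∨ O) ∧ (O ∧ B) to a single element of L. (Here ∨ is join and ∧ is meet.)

W ∨ O = W
O ∧ B = O
W ∧ O = O

O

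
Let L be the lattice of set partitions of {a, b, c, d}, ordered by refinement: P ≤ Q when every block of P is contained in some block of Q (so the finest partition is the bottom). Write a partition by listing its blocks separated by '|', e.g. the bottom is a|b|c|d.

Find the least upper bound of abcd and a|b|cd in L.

The join of abcd and a|b|cd merges any blocks that overlap across the partitions, giving abcd.

abcd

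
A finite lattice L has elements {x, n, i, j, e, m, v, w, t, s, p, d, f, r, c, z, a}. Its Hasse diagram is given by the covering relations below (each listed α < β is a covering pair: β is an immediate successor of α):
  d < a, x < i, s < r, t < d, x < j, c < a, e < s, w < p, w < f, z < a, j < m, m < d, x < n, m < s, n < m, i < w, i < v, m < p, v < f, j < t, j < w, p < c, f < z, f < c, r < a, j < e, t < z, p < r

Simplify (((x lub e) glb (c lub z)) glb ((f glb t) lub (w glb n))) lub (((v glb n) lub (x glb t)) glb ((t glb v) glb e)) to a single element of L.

x ∨ e = e
c ∨ z = a
e ∧ a = e
f ∧ t = j
w ∧ n = x
j ∨ x = j
e ∧ j = j
v ∧ n = x
x ∧ t = x
x ∨ x = x
t ∧ v = x
x ∧ e = x
x ∧ x = x
j ∨ x = j

j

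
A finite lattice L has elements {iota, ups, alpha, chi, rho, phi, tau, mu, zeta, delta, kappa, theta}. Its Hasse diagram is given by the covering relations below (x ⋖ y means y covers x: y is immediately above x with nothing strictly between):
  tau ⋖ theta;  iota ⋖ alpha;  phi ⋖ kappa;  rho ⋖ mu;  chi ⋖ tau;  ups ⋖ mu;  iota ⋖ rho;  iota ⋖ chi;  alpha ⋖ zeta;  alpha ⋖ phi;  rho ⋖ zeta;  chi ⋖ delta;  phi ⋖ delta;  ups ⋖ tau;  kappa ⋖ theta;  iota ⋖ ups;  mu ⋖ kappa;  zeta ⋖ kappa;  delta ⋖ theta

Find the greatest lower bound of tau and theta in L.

tau

Common lower bounds of {tau, theta}: chi, iota, tau, ups.
The greatest among these is tau.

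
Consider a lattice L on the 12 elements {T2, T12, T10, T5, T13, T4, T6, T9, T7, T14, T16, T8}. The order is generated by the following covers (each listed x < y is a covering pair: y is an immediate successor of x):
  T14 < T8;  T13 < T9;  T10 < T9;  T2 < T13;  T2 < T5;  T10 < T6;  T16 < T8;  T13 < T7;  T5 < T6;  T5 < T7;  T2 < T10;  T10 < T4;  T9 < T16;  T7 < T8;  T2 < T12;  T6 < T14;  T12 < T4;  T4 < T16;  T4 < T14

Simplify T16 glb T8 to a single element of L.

T16

T16 ∧ T8 = T16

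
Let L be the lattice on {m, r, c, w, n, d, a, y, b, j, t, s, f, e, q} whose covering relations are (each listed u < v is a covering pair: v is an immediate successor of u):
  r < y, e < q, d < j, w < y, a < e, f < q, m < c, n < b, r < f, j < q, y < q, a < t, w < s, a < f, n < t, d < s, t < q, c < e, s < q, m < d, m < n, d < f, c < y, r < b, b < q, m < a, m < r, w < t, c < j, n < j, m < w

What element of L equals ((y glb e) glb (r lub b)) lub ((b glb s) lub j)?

y ∧ e = c
r ∨ b = b
c ∧ b = m
b ∧ s = m
m ∨ j = j
m ∨ j = j

j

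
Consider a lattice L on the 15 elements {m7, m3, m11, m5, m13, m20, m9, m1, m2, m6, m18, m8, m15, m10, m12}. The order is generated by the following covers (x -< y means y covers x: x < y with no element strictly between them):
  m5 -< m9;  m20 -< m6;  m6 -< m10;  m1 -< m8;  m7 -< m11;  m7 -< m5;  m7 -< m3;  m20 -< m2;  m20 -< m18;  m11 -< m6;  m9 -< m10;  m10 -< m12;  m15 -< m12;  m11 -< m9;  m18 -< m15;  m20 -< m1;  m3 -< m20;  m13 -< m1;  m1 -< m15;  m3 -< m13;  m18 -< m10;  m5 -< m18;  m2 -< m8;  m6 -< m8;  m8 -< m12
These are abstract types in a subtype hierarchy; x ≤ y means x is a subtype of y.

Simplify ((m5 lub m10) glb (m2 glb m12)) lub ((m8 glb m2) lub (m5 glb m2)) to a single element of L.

m2

m5 ∨ m10 = m10
m2 ∧ m12 = m2
m10 ∧ m2 = m20
m8 ∧ m2 = m2
m5 ∧ m2 = m7
m2 ∨ m7 = m2
m20 ∨ m2 = m2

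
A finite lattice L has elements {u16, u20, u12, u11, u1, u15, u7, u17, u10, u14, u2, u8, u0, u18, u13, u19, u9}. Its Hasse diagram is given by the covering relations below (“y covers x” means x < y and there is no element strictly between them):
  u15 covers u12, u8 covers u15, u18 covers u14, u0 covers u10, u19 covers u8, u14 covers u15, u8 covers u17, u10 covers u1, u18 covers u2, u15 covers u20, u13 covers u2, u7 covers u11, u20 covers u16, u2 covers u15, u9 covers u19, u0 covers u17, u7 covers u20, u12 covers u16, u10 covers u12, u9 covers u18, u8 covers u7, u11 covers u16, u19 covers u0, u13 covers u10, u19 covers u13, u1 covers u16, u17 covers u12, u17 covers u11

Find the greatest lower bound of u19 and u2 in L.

Common lower bounds of {u19, u2}: u12, u15, u16, u2, u20.
The greatest among these is u2.

u2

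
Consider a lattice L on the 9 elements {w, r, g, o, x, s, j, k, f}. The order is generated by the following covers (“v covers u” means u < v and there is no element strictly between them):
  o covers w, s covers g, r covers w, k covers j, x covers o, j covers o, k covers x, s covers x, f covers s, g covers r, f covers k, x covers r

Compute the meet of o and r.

Common lower bounds of {o, r}: w.
The greatest among these is w.

w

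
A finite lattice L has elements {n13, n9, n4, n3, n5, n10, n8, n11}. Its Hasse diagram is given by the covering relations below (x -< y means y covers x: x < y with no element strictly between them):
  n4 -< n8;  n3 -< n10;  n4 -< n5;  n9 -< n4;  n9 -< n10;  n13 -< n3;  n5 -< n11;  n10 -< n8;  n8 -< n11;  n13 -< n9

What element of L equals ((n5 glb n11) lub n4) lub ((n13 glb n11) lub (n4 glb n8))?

n5

n5 ∧ n11 = n5
n5 ∨ n4 = n5
n13 ∧ n11 = n13
n4 ∧ n8 = n4
n13 ∨ n4 = n4
n5 ∨ n4 = n5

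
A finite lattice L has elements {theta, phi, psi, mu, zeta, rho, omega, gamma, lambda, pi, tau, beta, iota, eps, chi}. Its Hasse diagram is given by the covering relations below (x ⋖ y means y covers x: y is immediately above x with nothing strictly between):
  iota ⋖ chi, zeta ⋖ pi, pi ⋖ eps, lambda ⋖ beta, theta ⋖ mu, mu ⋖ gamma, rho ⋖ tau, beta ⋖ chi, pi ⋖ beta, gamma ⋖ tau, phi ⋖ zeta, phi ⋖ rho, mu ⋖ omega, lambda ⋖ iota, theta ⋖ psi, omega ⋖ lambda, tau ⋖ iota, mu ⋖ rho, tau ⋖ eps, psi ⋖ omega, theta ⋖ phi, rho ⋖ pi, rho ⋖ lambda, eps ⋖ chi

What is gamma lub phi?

tau

Common upper bounds of {gamma, phi}: chi, eps, iota, tau.
The least among these is tau.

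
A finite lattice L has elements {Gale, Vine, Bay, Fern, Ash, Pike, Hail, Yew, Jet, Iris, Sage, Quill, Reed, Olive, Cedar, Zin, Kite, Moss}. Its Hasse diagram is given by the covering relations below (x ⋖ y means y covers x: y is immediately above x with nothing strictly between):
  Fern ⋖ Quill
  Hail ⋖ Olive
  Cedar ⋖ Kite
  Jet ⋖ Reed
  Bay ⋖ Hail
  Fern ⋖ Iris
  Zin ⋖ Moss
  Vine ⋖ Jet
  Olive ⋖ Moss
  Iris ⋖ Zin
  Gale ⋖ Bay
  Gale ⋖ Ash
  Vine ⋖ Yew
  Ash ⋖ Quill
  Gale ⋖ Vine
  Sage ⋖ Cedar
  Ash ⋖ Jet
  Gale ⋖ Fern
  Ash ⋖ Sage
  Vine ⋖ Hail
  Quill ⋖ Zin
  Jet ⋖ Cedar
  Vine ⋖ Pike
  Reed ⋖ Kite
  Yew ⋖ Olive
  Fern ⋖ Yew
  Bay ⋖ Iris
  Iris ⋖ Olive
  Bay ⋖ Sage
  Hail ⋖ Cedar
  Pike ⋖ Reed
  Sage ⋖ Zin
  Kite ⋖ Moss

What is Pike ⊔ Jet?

Reed

Common upper bounds of {Pike, Jet}: Kite, Moss, Reed.
The least among these is Reed.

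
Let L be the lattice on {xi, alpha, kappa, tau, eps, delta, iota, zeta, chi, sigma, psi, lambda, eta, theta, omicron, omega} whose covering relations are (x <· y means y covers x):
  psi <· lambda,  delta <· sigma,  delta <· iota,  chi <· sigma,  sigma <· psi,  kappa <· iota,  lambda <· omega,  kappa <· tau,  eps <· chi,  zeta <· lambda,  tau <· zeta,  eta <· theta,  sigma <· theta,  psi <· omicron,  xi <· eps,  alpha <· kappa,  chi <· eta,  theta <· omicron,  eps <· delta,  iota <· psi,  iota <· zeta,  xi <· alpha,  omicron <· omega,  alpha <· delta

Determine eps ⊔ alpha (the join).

Common upper bounds of {eps, alpha}: delta, iota, lambda, omega, omicron, psi, sigma, theta, zeta.
The least among these is delta.

delta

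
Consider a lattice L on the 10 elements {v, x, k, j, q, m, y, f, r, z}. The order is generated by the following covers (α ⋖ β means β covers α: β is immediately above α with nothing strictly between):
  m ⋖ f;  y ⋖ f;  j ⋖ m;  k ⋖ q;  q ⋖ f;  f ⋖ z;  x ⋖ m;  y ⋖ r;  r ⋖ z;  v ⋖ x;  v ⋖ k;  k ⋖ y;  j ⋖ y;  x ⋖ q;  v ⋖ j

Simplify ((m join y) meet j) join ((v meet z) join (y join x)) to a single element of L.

m ∨ y = f
f ∧ j = j
v ∧ z = v
y ∨ x = f
v ∨ f = f
j ∨ f = f

f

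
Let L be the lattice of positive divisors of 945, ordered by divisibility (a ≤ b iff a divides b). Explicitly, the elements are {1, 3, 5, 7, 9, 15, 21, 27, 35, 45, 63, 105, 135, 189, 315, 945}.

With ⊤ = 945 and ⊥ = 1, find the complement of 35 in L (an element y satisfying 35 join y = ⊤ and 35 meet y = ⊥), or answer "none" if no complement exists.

Need y with 35 ∨ y = 945 and 35 ∧ y = 1.
Checking each element gives: 27.

27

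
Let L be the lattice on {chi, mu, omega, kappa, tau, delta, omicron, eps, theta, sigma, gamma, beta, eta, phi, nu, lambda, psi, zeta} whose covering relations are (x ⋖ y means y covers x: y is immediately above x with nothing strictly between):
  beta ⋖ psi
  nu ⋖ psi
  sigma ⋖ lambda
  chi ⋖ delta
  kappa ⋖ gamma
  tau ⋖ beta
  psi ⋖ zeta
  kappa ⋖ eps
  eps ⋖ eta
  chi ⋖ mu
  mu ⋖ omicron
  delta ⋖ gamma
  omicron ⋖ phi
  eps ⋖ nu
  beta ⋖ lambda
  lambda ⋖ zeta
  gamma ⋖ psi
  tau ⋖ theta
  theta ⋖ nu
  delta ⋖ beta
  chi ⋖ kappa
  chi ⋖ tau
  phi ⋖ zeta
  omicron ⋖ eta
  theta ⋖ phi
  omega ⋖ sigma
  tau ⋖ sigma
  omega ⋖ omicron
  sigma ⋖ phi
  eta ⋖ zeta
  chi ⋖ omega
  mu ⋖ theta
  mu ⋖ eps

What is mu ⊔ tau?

theta

Common upper bounds of {mu, tau}: nu, phi, psi, theta, zeta.
The least among these is theta.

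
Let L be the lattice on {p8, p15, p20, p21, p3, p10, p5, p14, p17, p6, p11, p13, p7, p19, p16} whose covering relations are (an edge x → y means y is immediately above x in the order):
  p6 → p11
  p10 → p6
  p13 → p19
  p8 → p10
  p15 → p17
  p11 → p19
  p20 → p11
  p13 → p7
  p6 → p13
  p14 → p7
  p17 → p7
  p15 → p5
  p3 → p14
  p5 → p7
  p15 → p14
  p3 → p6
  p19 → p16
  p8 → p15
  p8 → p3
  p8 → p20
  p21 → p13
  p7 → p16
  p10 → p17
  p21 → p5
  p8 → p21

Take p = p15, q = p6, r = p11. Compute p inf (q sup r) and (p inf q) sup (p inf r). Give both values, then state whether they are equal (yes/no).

p8; p8; yes

q sup r = p11, so p inf (q sup r) = p15 inf p11 = p8.
p inf q = p8 and p inf r = p8, so (p inf q) sup (p inf r) = p8 sup p8 = p8.
Equal: yes.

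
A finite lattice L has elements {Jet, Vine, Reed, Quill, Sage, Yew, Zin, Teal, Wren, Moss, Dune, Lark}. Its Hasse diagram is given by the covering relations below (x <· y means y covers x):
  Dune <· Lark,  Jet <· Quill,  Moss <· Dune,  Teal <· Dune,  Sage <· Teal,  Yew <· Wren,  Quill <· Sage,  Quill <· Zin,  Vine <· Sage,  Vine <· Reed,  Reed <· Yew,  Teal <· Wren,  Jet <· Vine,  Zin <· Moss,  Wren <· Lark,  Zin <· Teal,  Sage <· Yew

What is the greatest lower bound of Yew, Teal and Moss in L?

Quill

Common lower bounds of {Yew, Teal, Moss}: Jet, Quill.
The greatest among these is Quill.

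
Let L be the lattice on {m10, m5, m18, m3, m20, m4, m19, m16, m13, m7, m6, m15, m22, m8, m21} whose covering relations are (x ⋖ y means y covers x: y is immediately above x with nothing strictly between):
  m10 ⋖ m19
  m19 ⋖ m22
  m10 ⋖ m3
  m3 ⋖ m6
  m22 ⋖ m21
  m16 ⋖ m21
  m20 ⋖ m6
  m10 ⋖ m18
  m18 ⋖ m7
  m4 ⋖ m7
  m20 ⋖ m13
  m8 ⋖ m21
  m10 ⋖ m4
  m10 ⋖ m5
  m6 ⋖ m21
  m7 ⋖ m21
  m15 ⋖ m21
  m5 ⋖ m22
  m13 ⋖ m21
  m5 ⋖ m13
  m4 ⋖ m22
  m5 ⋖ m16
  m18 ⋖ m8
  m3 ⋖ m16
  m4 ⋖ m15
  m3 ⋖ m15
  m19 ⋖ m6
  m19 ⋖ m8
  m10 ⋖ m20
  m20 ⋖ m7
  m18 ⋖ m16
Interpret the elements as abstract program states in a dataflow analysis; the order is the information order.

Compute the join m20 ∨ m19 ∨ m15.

Common upper bounds of {m20, m19, m15}: m21.
The least among these is m21.

m21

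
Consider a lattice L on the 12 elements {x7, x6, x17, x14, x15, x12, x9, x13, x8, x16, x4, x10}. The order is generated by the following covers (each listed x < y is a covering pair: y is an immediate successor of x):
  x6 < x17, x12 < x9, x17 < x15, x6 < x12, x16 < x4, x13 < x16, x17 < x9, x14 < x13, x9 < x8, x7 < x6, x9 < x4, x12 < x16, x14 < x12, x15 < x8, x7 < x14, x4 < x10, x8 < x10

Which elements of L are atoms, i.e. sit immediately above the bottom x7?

The atoms are exactly the elements that cover x7: x14, x6.

x14, x6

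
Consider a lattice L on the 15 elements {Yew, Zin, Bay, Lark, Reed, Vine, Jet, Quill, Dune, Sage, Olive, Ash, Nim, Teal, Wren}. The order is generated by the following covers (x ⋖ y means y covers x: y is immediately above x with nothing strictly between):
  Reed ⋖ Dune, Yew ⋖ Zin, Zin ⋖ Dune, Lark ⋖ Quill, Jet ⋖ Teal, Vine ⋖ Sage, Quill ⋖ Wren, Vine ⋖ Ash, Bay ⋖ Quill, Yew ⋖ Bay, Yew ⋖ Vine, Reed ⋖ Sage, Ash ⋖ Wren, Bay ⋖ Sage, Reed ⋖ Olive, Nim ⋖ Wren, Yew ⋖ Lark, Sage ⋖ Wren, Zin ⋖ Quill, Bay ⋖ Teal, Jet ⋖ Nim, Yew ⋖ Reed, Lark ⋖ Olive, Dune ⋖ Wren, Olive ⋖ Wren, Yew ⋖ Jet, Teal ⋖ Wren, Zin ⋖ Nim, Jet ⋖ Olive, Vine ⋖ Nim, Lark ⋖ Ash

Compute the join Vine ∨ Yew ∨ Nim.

Nim

Common upper bounds of {Vine, Yew, Nim}: Nim, Wren.
The least among these is Nim.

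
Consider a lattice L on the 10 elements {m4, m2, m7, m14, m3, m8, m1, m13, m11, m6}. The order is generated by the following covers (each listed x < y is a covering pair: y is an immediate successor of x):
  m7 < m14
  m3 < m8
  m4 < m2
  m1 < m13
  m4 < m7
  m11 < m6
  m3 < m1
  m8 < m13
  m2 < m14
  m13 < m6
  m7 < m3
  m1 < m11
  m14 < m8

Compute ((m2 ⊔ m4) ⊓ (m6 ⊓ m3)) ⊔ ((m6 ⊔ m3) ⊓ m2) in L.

m2 ∨ m4 = m2
m6 ∧ m3 = m3
m2 ∧ m3 = m4
m6 ∨ m3 = m6
m6 ∧ m2 = m2
m4 ∨ m2 = m2

m2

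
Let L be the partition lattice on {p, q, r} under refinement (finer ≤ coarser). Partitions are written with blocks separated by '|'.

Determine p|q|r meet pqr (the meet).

p|q|r

Common lower bounds of {p|q|r, pqr}: p|q|r.
The greatest among these is p|q|r.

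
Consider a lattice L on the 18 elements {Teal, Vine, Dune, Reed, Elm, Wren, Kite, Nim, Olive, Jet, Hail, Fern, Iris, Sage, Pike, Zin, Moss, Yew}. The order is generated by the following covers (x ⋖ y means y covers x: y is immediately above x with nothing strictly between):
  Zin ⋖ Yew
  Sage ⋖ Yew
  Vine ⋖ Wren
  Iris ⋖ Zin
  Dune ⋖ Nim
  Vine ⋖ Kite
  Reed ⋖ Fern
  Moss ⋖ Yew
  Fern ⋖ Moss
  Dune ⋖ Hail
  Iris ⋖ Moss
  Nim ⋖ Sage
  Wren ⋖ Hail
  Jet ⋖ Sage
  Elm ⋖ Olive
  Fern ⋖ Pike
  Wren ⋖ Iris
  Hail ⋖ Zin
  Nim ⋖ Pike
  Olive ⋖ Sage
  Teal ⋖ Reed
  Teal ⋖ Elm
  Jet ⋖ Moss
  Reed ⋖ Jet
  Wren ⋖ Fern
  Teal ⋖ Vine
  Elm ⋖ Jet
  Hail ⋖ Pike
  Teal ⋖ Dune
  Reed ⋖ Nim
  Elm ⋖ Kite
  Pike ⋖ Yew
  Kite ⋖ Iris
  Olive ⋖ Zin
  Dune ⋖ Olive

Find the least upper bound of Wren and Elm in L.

Iris

Common upper bounds of {Wren, Elm}: Iris, Moss, Yew, Zin.
The least among these is Iris.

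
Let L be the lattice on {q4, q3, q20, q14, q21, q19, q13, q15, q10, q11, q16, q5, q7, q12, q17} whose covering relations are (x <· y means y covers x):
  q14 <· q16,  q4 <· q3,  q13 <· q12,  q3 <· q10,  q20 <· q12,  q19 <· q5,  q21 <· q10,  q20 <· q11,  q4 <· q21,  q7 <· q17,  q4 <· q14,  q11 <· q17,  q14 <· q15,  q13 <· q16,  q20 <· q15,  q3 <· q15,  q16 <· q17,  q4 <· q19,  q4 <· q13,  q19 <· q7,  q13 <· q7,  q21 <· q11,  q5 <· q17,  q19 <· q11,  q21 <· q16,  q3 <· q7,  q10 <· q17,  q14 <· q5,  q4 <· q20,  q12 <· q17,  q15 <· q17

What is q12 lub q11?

q17

Common upper bounds of {q12, q11}: q17.
The least among these is q17.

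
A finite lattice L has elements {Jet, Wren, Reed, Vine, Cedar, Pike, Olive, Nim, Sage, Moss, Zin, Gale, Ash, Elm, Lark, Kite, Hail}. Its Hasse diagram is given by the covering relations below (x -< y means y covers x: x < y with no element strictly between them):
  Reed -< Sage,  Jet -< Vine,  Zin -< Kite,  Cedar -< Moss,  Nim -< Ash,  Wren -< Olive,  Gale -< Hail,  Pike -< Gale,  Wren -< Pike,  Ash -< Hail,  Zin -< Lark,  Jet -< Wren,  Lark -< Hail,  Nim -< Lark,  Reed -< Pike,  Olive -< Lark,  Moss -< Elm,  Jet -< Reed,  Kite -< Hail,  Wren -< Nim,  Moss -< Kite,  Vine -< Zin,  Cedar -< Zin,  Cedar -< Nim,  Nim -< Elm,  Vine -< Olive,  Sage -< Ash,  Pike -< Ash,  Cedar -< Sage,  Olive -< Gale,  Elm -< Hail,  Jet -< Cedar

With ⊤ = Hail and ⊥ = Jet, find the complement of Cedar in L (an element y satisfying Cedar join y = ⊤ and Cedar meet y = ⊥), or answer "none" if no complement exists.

Gale

Need y with Cedar ∨ y = Hail and Cedar ∧ y = Jet.
Checking each element gives: Gale.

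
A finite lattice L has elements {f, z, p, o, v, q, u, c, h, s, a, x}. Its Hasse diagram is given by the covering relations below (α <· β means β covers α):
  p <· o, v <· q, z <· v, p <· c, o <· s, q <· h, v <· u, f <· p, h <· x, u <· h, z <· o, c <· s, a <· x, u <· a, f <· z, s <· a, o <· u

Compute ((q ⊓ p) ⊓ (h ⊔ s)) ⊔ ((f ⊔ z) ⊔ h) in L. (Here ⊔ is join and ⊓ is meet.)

q ∧ p = f
h ∨ s = x
f ∧ x = f
f ∨ z = z
z ∨ h = h
f ∨ h = h

h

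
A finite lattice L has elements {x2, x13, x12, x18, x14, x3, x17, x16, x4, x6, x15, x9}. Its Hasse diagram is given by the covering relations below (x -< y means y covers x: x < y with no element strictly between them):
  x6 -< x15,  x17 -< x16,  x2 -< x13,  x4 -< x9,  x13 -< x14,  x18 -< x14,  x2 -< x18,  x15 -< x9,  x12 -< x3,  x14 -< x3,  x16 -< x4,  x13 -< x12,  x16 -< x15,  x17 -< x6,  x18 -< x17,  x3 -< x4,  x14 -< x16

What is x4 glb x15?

Common lower bounds of {x4, x15}: x13, x14, x16, x17, x18, x2.
The greatest among these is x16.

x16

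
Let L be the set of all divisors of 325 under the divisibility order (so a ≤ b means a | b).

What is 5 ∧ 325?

In the divisibility order, the meet is the greatest common divisor: gcd(5, 325) = 5.

5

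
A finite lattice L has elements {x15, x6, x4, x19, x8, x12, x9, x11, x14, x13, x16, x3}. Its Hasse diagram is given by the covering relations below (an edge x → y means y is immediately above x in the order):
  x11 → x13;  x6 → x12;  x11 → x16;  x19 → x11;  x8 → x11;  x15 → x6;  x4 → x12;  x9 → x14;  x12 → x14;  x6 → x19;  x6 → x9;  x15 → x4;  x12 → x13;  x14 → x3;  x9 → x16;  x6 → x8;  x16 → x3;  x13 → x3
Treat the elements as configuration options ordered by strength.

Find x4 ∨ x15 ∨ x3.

x3

Common upper bounds of {x4, x15, x3}: x3.
The least among these is x3.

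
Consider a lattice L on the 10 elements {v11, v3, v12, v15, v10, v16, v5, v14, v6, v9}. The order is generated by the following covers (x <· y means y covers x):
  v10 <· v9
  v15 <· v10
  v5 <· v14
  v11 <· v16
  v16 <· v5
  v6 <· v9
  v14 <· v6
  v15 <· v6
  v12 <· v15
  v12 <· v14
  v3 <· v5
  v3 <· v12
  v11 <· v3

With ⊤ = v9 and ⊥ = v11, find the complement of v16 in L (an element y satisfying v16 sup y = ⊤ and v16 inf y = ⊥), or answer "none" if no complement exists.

v10

Need y with v16 ∨ y = v9 and v16 ∧ y = v11.
Checking each element gives: v10.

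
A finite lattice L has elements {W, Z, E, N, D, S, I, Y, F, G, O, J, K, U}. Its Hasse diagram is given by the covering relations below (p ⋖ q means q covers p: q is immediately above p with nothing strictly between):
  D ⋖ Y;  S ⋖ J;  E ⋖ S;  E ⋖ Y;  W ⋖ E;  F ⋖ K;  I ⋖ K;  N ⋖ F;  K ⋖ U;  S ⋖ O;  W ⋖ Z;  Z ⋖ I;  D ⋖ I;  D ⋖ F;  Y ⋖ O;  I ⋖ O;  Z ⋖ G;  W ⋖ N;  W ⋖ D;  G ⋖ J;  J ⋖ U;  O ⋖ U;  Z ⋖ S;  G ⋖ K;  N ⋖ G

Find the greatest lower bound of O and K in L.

Common lower bounds of {O, K}: D, I, W, Z.
The greatest among these is I.

I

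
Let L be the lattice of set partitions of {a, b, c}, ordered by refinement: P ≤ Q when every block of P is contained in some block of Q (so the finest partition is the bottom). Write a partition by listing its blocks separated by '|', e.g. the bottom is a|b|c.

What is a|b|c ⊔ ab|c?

The join of a|b|c and ab|c merges any blocks that overlap across the partitions, giving ab|c.

ab|c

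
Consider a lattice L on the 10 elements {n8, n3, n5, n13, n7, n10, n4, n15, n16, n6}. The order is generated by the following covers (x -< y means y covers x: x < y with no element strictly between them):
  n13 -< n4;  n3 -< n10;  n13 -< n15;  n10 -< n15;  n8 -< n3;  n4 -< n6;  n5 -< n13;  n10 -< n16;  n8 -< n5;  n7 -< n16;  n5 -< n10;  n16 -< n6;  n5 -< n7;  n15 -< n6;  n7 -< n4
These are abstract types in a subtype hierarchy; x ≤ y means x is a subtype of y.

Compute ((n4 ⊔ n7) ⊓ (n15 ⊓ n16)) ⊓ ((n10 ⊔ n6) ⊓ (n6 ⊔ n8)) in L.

n4 ∨ n7 = n4
n15 ∧ n16 = n10
n4 ∧ n10 = n5
n10 ∨ n6 = n6
n6 ∨ n8 = n6
n6 ∧ n6 = n6
n5 ∧ n6 = n5

n5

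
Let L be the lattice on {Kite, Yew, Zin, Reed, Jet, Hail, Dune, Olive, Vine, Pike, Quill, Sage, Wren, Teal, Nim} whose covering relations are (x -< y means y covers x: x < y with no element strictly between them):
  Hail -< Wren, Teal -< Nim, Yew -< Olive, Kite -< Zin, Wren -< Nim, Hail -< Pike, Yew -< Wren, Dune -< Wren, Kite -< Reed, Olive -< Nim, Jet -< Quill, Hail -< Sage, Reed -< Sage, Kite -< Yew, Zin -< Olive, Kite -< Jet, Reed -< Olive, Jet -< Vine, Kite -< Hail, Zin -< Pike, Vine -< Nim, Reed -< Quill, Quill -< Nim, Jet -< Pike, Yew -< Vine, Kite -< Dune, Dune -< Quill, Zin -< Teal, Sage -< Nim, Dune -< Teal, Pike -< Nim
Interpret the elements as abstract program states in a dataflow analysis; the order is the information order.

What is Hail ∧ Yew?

Common lower bounds of {Hail, Yew}: Kite.
The greatest among these is Kite.

Kite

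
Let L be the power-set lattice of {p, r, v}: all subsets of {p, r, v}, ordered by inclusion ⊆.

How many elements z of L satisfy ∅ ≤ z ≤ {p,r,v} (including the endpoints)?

8

The interval [∅, {p,r,v}] = {{p,r,v}, {p,r}, {p,v}, {p}, {r,v}, {r}, {v}, ∅}, which has 8 elements.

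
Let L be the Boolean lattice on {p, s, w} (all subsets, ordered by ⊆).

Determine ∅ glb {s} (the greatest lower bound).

Under ⊆, meet is intersection: ∅ ∩ {s} = ∅.

∅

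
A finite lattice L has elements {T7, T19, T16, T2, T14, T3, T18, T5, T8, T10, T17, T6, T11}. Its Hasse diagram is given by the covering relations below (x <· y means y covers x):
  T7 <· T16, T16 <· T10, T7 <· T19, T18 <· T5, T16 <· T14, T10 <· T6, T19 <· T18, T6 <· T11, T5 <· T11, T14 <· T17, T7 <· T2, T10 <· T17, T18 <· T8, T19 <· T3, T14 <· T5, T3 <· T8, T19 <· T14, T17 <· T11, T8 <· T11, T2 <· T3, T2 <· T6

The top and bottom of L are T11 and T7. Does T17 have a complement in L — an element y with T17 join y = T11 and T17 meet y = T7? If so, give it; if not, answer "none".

Need y with T17 ∨ y = T11 and T17 ∧ y = T7.
Checking each element gives: T2.

T2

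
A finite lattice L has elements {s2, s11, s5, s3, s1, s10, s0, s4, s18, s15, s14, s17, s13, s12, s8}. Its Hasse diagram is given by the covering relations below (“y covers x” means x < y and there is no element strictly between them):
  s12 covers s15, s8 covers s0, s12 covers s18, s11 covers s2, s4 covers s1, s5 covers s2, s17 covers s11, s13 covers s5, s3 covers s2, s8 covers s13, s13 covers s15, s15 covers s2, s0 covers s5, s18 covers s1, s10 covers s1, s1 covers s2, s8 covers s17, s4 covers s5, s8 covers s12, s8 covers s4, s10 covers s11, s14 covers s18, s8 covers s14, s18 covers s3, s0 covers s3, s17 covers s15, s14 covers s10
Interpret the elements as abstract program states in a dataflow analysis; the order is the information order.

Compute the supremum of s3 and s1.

Common upper bounds of {s3, s1}: s12, s14, s18, s8.
The least among these is s18.

s18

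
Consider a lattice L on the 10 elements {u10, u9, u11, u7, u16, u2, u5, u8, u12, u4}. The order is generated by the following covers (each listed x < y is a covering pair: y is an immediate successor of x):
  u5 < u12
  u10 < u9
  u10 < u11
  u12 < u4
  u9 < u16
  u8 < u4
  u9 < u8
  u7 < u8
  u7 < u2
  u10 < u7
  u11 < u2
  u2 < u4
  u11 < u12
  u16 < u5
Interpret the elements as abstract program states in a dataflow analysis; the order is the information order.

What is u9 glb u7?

u10

Common lower bounds of {u9, u7}: u10.
The greatest among these is u10.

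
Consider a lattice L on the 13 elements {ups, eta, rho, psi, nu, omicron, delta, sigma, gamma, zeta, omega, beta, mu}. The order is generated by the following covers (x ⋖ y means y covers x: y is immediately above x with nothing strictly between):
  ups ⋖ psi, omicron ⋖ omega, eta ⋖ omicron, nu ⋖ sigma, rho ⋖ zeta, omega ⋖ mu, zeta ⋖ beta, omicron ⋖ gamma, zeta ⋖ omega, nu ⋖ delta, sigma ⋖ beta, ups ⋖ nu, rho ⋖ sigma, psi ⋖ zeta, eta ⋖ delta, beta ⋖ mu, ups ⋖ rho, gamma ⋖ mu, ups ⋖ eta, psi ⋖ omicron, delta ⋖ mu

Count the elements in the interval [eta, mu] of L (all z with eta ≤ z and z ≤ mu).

The interval [eta, mu] = {delta, eta, gamma, mu, omega, omicron}, which has 6 elements.

6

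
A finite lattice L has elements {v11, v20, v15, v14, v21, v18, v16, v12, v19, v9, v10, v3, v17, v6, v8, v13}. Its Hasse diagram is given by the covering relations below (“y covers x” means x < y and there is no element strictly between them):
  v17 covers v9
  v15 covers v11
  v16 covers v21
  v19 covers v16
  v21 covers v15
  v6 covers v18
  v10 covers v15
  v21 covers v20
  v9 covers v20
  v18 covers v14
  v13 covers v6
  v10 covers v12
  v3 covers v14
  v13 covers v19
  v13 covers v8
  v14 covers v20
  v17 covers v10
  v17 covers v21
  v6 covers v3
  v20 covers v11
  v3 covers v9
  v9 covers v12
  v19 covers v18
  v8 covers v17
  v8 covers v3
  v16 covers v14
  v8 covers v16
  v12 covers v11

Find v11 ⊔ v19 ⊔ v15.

v19

Common upper bounds of {v11, v19, v15}: v13, v19.
The least among these is v19.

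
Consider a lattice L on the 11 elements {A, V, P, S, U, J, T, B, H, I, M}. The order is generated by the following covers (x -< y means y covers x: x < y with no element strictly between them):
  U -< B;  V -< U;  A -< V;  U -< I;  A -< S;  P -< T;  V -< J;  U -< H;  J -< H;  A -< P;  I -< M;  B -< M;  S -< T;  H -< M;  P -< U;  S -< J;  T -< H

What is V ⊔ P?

Common upper bounds of {V, P}: B, H, I, M, U.
The least among these is U.

U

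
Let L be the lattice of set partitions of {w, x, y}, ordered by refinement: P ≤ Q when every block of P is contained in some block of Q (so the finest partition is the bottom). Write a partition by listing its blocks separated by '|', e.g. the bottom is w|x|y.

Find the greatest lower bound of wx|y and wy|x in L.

w|x|y

Common lower bounds of {wx|y, wy|x}: w|x|y.
The greatest among these is w|x|y.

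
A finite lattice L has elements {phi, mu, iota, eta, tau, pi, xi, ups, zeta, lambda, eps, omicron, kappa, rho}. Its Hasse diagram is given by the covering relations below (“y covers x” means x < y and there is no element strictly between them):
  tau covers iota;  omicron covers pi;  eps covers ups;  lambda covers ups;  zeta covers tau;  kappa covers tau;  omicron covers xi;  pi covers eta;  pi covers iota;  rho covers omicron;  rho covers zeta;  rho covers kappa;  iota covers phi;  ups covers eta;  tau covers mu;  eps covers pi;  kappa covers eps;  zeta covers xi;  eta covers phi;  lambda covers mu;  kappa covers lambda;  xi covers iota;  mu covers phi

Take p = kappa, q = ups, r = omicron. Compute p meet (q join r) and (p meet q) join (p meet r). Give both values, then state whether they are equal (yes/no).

q join r = rho, so p meet (q join r) = kappa meet rho = kappa.
p meet q = ups and p meet r = pi, so (p meet q) join (p meet r) = ups join pi = eps.
Equal: no.

kappa; eps; no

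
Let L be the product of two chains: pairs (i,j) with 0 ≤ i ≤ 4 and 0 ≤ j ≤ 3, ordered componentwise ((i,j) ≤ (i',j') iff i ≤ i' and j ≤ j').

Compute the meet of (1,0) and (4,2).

In a product of chains, the meet is componentwise min, giving (1,0).

(1,0)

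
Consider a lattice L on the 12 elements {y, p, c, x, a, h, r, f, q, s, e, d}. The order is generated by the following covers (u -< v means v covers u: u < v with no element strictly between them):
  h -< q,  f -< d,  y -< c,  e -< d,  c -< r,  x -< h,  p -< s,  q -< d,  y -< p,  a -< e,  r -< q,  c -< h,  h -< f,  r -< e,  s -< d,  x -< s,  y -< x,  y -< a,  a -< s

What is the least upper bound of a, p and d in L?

d

Common upper bounds of {a, p, d}: d.
The least among these is d.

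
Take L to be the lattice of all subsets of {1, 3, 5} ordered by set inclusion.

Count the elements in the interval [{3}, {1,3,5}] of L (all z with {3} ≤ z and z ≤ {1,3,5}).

The interval [{3}, {1,3,5}] = {{1,3,5}, {1,3}, {3,5}, {3}}, which has 4 elements.

4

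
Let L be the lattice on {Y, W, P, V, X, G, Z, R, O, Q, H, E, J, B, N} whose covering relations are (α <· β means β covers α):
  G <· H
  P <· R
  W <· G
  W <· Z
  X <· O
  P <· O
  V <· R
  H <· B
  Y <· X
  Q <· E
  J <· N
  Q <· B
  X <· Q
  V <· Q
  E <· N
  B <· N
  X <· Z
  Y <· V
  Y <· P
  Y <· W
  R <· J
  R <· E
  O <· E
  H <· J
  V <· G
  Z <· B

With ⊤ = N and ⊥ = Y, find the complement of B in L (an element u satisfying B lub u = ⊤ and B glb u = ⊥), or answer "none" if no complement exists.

Need u with B ∨ u = N and B ∧ u = Y.
Checking each element gives: P.

P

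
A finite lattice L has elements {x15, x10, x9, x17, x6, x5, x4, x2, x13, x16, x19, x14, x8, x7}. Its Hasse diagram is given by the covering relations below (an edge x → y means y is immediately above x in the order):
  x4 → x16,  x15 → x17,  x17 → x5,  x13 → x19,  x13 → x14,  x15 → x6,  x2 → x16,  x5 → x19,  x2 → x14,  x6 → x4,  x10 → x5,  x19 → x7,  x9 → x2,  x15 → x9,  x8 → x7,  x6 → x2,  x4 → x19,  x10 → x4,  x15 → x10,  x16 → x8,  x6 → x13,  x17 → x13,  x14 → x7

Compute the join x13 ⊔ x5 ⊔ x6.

x19

Common upper bounds of {x13, x5, x6}: x19, x7.
The least among these is x19.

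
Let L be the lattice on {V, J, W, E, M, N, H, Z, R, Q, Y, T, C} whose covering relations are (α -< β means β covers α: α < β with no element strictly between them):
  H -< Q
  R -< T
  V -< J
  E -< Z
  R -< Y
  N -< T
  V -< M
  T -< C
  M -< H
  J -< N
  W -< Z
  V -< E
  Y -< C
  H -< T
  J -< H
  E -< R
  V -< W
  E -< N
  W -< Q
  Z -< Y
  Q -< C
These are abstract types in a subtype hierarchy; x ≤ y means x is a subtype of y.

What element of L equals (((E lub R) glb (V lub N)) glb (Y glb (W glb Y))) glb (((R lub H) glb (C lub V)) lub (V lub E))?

V

E ∨ R = R
V ∨ N = N
R ∧ N = E
W ∧ Y = W
Y ∧ W = W
E ∧ W = V
R ∨ H = T
C ∨ V = C
T ∧ C = T
V ∨ E = E
T ∨ E = T
V ∧ T = V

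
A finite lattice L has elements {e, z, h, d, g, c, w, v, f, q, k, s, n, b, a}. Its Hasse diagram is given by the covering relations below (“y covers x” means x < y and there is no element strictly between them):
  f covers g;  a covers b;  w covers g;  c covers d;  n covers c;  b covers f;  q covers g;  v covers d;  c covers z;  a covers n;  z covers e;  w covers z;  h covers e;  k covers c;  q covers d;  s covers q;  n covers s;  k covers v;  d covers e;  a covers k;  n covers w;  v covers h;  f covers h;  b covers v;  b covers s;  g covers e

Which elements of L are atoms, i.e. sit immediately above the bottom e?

d, g, h, z

The atoms are exactly the elements that cover e: d, g, h, z.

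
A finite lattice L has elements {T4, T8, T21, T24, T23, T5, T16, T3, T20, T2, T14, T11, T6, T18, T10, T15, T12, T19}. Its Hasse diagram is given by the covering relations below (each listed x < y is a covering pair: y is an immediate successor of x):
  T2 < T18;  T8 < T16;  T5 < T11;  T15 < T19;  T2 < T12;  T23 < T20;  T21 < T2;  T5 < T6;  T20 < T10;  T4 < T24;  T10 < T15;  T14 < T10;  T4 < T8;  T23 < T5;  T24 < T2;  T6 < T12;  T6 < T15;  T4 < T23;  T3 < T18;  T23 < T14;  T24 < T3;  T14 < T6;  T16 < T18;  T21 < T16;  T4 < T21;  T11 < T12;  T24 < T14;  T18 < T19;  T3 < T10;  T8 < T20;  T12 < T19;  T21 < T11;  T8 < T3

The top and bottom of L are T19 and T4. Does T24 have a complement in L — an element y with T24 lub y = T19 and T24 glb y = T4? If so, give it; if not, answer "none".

none

For every candidate y, either T24 ∨ y ≠ T19 or T24 ∧ y ≠ T4; no complement exists.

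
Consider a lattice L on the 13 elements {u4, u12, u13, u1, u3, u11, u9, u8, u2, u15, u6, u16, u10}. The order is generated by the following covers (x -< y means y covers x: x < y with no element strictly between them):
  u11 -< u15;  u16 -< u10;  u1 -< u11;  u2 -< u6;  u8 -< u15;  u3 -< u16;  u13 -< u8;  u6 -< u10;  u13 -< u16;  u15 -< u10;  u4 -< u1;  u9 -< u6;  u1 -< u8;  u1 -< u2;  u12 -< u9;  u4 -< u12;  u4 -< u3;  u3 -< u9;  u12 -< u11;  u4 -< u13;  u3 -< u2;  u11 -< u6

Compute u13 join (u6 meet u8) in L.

u8

u6 ∧ u8 = u1
u13 ∨ u1 = u8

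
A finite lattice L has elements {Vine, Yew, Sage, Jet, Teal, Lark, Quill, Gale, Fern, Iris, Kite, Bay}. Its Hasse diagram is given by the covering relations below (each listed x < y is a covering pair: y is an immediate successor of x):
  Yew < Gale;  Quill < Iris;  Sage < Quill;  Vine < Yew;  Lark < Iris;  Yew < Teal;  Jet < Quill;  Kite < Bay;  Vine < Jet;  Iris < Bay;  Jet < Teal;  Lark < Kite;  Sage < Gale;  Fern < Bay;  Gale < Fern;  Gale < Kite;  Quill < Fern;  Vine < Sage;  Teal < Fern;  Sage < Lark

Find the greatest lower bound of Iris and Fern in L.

Quill

Common lower bounds of {Iris, Fern}: Jet, Quill, Sage, Vine.
The greatest among these is Quill.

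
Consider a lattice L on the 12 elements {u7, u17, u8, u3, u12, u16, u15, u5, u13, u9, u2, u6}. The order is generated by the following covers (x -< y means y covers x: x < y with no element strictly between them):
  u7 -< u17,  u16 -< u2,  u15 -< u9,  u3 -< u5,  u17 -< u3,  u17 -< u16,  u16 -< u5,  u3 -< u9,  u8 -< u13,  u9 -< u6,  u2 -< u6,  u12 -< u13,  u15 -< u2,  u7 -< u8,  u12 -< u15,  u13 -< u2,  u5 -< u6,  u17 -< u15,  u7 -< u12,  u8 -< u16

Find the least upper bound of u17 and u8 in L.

u16

Common upper bounds of {u17, u8}: u16, u2, u5, u6.
The least among these is u16.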